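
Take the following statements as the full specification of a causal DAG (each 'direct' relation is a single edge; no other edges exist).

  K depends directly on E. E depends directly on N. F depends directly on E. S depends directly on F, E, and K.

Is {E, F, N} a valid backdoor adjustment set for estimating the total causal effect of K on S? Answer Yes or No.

Yes

Backdoor paths from K to S (paths whose first edge points into K):
  P1: K <- E -> F -> S
  P2: K <- E -> S
Condition 1 (no descendant of K in the set): holds — descendants of K are {S}; none are in {E, F, N}.
Condition 2 (every backdoor path blocked by {E, F, N}):
  P1: blocked at fork node E ∈ conditioning set.
  P2: blocked at fork node E ∈ conditioning set.
{E, F, N} satisfies the backdoor criterion.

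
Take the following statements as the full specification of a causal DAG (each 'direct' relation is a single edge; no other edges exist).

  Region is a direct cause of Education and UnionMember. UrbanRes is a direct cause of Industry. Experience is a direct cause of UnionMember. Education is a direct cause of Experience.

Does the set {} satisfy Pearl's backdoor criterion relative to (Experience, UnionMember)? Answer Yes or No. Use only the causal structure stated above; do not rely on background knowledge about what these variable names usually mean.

Backdoor paths from Experience to UnionMember (paths whose first edge points into Experience):
  P1: Experience <- Education <- Region -> UnionMember
Condition 1 (no descendant of Experience in the set): holds — descendants of Experience are {UnionMember}; none are in {}.
Condition 2 (every backdoor path blocked by {}):
  P1: open — no interior node is in the conditioning set.
{} does not satisfy the backdoor criterion.

No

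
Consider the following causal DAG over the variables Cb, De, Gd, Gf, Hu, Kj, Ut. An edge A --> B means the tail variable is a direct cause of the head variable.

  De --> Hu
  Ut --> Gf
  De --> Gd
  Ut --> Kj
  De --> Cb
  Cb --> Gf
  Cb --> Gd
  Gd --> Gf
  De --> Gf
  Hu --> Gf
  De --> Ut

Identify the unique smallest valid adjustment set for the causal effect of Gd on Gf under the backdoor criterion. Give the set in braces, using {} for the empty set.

{Cb, De}

Variables eligible for adjustment (non-descendants of Gd, excluding Gd and Gf): {Cb, De, Hu, Kj, Ut}.
Backdoor paths from Gd to Gf:
  P1: Gd <- De -> Ut -> Gf
  P2: Gd <- De -> Hu -> Gf
  P3: Gd <- De -> Cb -> Gf
  P4: Gd <- De -> Gf
  P5: Gd <- Cb <- De -> Ut -> Gf
  P6: Gd <- Cb <- De -> Hu -> Gf
  P7: Gd <- Cb <- De -> Gf
  P8: Gd <- Cb -> Gf
The empty set is not sufficient: P1 (Gd <- De -> Ut -> Gf) has no collider blocking it and no conditioned non-collider, so it is open.
Try {Cb, De}:
  P1: blocked at fork node De ∈ conditioning set.
  P2: blocked at fork node De ∈ conditioning set.
  P3: blocked at fork node De ∈ conditioning set.
  P4: blocked at fork node De ∈ conditioning set.
  P5: blocked at chain node Cb ∈ conditioning set.
  P6: blocked at chain node Cb ∈ conditioning set.
  P7: blocked at chain node Cb ∈ conditioning set.
  P8: blocked at fork node Cb ∈ conditioning set.
{Cb, De} contains no descendant of Gd and blocks every backdoor path.
Every element of {Cb, De} is needed (dropping Cb leaves P8 open; dropping De leaves P1 open), so no proper subset is valid.
Among all size-2 subsets of the eligible variables, only {Cb, De} blocks every backdoor path, so it is the unique smallest valid adjustment set.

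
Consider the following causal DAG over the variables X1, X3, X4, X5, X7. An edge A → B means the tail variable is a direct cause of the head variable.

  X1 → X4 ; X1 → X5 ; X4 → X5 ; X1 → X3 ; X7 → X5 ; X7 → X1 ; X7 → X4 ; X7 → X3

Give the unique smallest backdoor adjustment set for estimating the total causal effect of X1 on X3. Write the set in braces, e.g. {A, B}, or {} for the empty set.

Variables eligible for adjustment (non-descendants of X1, excluding X1 and X3): {X7}.
Backdoor paths from X1 to X3:
  P1: X1 <- X7 -> X3
The empty set is not sufficient: P1 (X1 <- X7 -> X3) has no collider blocking it and no conditioned non-collider, so it is open.
Try {X7}:
  P1: blocked at fork node X7 ∈ conditioning set.
{X7} contains no descendant of X1 and blocks every backdoor path.
{X7} is the unique smallest valid adjustment set.

{X7}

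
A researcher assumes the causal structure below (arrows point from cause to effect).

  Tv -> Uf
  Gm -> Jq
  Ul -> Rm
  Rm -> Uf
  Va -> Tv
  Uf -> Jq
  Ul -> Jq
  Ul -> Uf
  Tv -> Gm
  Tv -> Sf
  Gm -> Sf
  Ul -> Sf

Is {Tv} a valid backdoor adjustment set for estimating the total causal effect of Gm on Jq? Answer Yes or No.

Yes

Backdoor paths from Gm to Jq (paths whose first edge points into Gm):
  P1: Gm <- Tv -> Uf <- Ul -> Jq
  P2: Gm <- Tv -> Uf <- Rm <- Ul -> Jq
  P3: Gm <- Tv -> Uf -> Jq
  P4: Gm <- Tv -> Sf <- Ul -> Rm -> Uf -> Jq
  P5: Gm <- Tv -> Sf <- Ul -> Uf -> Jq
  P6: Gm <- Tv -> Sf <- Ul -> Jq
Condition 1 (no descendant of Gm in the set): holds — descendants of Gm are {Jq, Sf}; none are in {Tv}.
Condition 2 (every backdoor path blocked by {Tv}):
  P1: blocked at fork node Tv ∈ conditioning set.
  P2: blocked at fork node Tv ∈ conditioning set.
  P3: blocked at fork node Tv ∈ conditioning set.
  P4: blocked at fork node Tv ∈ conditioning set.
  P5: blocked at fork node Tv ∈ conditioning set.
  P6: blocked at fork node Tv ∈ conditioning set.
{Tv} satisfies the backdoor criterion.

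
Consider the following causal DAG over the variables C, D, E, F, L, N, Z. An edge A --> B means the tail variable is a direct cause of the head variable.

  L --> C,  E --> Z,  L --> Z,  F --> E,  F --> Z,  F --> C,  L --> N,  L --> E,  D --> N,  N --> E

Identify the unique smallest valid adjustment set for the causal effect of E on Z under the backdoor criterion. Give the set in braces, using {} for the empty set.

Variables eligible for adjustment (non-descendants of E, excluding E and Z): {C, D, F, L, N}.
Backdoor paths from E to Z:
  P1: E <- L -> C <- F -> Z
  P2: E <- L -> Z
  P3: E <- F -> C <- L -> Z
  P4: E <- F -> Z
  P5: E <- N <- L -> C <- F -> Z
  P6: E <- N <- L -> Z
The empty set is not sufficient: P2 (E <- L -> Z) has no collider blocking it and no conditioned non-collider, so it is open.
Try {F, L}:
  P1: blocked at fork node L ∈ conditioning set.
  P2: blocked at fork node L ∈ conditioning set.
  P3: blocked at fork node F ∈ conditioning set.
  P4: blocked at fork node F ∈ conditioning set.
  P5: blocked at fork node L ∈ conditioning set.
  P6: blocked at fork node L ∈ conditioning set.
{F, L} contains no descendant of E and blocks every backdoor path.
Every element of {F, L} is needed (dropping F leaves P4 open; dropping L leaves P2 open), so no proper subset is valid.
Among all size-2 subsets of the eligible variables, only {F, L} blocks every backdoor path, so it is the unique smallest valid adjustment set.

{F, L}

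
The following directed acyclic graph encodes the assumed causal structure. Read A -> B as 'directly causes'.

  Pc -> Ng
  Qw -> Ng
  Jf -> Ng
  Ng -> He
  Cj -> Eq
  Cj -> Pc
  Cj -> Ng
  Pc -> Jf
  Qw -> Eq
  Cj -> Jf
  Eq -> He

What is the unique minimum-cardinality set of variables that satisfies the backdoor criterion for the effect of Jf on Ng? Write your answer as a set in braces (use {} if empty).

Variables eligible for adjustment (non-descendants of Jf, excluding Jf and Ng): {Cj, Eq, Pc, Qw}.
Backdoor paths from Jf to Ng:
  P1: Jf <- Cj -> Pc -> Ng
  P2: Jf <- Cj -> Eq <- Qw -> Ng
  P3: Jf <- Cj -> Eq -> He <- Ng
  P4: Jf <- Cj -> Ng
  P5: Jf <- Pc <- Cj -> Eq <- Qw -> Ng
  P6: Jf <- Pc <- Cj -> Eq -> He <- Ng
  P7: Jf <- Pc <- Cj -> Ng
  P8: Jf <- Pc -> Ng
The empty set is not sufficient: P1 (Jf <- Cj -> Pc -> Ng) has no collider blocking it and no conditioned non-collider, so it is open.
Try {Cj, Pc}:
  P1: blocked at fork node Cj ∈ conditioning set.
  P2: blocked at fork node Cj ∈ conditioning set.
  P3: blocked at fork node Cj ∈ conditioning set.
  P4: blocked at fork node Cj ∈ conditioning set.
  P5: blocked at chain node Pc ∈ conditioning set.
  P6: blocked at chain node Pc ∈ conditioning set.
  P7: blocked at chain node Pc ∈ conditioning set.
  P8: blocked at fork node Pc ∈ conditioning set.
{Cj, Pc} contains no descendant of Jf and blocks every backdoor path.
Every element of {Cj, Pc} is needed (dropping Cj leaves P4 open; dropping Pc leaves P8 open), so no proper subset is valid.
Among all size-2 subsets of the eligible variables, only {Cj, Pc} blocks every backdoor path, so it is the unique smallest valid adjustment set.

{Cj, Pc}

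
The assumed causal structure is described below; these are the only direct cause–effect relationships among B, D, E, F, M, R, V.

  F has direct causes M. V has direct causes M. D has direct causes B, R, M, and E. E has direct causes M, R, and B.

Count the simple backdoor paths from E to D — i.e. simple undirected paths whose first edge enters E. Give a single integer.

A backdoor path from E to D is any simple undirected path whose first edge points into E (i.e. leaves E via a parent).
Parents of E: {B, M, R}.
Enumerating:
  P1: E <- R -> D
  P2: E <- M -> D
  P3: E <- B -> D
That exhausts the simple backdoor paths. Count: 3.

3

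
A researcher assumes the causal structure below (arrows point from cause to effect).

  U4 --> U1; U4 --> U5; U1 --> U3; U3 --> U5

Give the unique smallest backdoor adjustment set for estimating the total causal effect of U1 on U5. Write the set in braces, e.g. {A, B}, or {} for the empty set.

Variables eligible for adjustment (non-descendants of U1, excluding U1 and U5): {U4}.
Backdoor paths from U1 to U5:
  P1: U1 <- U4 -> U5
The empty set is not sufficient: P1 (U1 <- U4 -> U5) has no collider blocking it and no conditioned non-collider, so it is open.
Try {U4}:
  P1: blocked at fork node U4 ∈ conditioning set.
{U4} contains no descendant of U1 and blocks every backdoor path.
{U4} is the unique smallest valid adjustment set.

{U4}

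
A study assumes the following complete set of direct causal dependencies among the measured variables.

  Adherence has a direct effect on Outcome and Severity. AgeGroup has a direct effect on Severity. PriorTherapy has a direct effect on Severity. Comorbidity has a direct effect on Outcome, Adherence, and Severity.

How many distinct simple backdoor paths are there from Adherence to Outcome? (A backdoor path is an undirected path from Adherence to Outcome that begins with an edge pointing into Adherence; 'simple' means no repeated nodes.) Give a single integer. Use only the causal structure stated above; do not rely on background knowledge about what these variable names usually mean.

1

A backdoor path from Adherence to Outcome is any simple undirected path whose first edge points into Adherence (i.e. leaves Adherence via a parent).
Parents of Adherence: {Comorbidity}.
Enumerating:
  P1: Adherence <- Comorbidity -> Outcome
That exhausts the simple backdoor paths. Count: 1.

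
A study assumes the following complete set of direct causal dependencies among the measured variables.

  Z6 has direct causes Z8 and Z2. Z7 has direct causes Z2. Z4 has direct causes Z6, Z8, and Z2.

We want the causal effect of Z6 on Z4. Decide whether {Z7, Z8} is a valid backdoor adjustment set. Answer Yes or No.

No

Backdoor paths from Z6 to Z4 (paths whose first edge points into Z6):
  P1: Z6 <- Z8 -> Z4
  P2: Z6 <- Z2 -> Z4
Condition 1 (no descendant of Z6 in the set): holds — descendants of Z6 are {Z4}; none are in {Z7, Z8}.
Condition 2 (every backdoor path blocked by {Z7, Z8}):
  P1: blocked at fork node Z8 ∈ conditioning set.
  P2: open — no interior node is in the conditioning set.
{Z7, Z8} does not satisfy the backdoor criterion.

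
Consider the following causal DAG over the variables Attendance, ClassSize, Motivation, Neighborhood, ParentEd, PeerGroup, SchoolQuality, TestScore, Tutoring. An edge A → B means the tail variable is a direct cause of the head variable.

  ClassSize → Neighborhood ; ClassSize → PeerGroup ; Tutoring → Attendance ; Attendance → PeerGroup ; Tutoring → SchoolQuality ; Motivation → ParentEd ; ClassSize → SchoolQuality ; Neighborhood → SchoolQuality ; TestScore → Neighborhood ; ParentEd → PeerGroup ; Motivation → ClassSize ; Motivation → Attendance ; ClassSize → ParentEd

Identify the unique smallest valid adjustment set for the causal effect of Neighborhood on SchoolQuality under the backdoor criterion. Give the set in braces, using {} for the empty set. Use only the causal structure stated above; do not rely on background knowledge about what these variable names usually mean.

Variables eligible for adjustment (non-descendants of Neighborhood, excluding Neighborhood and SchoolQuality): {Attendance, ClassSize, Motivation, ParentEd, PeerGroup, TestScore, Tutoring}.
Backdoor paths from Neighborhood to SchoolQuality:
  P1: Neighborhood <- ClassSize <- Motivation -> Attendance <- Tutoring -> SchoolQuality
  P2: Neighborhood <- ClassSize <- Motivation -> ParentEd -> PeerGroup <- Attendance <- Tutoring -> SchoolQuality
  P3: Neighborhood <- ClassSize -> ParentEd <- Motivation -> Attendance <- Tutoring -> SchoolQuality
  P4: Neighborhood <- ClassSize -> ParentEd -> PeerGroup <- Attendance <- Tutoring -> SchoolQuality
  P5: Neighborhood <- ClassSize -> PeerGroup <- Attendance <- Tutoring -> SchoolQuality
  P6: Neighborhood <- ClassSize -> PeerGroup <- ParentEd <- Motivation -> Attendance <- Tutoring -> SchoolQuality
  P7: Neighborhood <- ClassSize -> SchoolQuality
The empty set is not sufficient: P7 (Neighborhood <- ClassSize -> SchoolQuality) has no collider blocking it and no conditioned non-collider, so it is open.
Try {ClassSize}:
  P1: blocked at chain node ClassSize ∈ conditioning set.
  P2: blocked at chain node ClassSize ∈ conditioning set.
  P3: blocked at fork node ClassSize ∈ conditioning set.
  P4: blocked at fork node ClassSize ∈ conditioning set.
  P5: blocked at fork node ClassSize ∈ conditioning set.
  P6: blocked at fork node ClassSize ∈ conditioning set.
  P7: blocked at fork node ClassSize ∈ conditioning set.
{ClassSize} contains no descendant of Neighborhood and blocks every backdoor path.
No other singleton works — e.g. {Motivation} leaves P7 open — so {ClassSize} is the unique smallest valid adjustment set.

{ClassSize}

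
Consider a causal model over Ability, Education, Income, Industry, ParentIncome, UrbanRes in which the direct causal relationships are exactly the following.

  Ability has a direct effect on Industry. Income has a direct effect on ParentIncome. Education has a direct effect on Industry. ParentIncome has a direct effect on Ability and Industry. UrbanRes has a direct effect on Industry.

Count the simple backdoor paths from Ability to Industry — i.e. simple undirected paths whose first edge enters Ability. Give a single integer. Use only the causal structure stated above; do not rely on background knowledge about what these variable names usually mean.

A backdoor path from Ability to Industry is any simple undirected path whose first edge points into Ability (i.e. leaves Ability via a parent).
Parents of Ability: {ParentIncome}.
Enumerating:
  P1: Ability <- ParentIncome -> Industry
That exhausts the simple backdoor paths. Count: 1.

1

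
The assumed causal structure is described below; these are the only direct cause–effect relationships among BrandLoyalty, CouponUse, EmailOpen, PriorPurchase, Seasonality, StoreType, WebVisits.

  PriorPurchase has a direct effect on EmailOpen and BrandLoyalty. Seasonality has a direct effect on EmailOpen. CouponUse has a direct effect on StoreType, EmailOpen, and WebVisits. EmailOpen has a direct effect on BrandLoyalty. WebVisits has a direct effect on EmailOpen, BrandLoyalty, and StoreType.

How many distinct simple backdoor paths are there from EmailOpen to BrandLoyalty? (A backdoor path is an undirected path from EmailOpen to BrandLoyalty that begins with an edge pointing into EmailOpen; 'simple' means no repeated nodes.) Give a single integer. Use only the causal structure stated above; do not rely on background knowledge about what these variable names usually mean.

A backdoor path from EmailOpen to BrandLoyalty is any simple undirected path whose first edge points into EmailOpen (i.e. leaves EmailOpen via a parent).
Parents of EmailOpen: {CouponUse, PriorPurchase, Seasonality, WebVisits}.
Enumerating:
  P1: EmailOpen <- CouponUse -> WebVisits -> BrandLoyalty
  P2: EmailOpen <- CouponUse -> StoreType <- WebVisits -> BrandLoyalty
  P3: EmailOpen <- WebVisits -> BrandLoyalty
  P4: EmailOpen <- PriorPurchase -> BrandLoyalty
That exhausts the simple backdoor paths. Count: 4.

4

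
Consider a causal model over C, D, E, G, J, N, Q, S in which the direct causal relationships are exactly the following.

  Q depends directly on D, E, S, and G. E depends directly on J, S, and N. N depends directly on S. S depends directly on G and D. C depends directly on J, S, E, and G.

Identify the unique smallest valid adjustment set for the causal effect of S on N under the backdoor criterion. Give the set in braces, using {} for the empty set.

Variables eligible for adjustment (non-descendants of S, excluding S and N): {D, G, J}.
Backdoor paths from S to N:
  P1: S <- D -> Q <- G -> C <- J -> E <- N
  P2: S <- D -> Q <- G -> C <- E <- N
  P3: S <- D -> Q <- E <- N
  P4: S <- G -> Q <- E <- N
  P5: S <- G -> C <- J -> E <- N
  P6: S <- G -> C <- E <- N
Each backdoor path contains an unconditioned collider, so every path is already blocked with the empty conditioning set:
  P1: blocked at collider Q (neither it nor any descendant is in the conditioning set).
  P2: blocked at collider Q (neither it nor any descendant is in the conditioning set).
  P3: blocked at collider Q (neither it nor any descendant is in the conditioning set).
  P4: blocked at collider Q (neither it nor any descendant is in the conditioning set).
  P5: blocked at collider C (neither it nor any descendant is in the conditioning set).
  P6: blocked at collider C (neither it nor any descendant is in the conditioning set).
The empty set is therefore the unique smallest valid set.

{}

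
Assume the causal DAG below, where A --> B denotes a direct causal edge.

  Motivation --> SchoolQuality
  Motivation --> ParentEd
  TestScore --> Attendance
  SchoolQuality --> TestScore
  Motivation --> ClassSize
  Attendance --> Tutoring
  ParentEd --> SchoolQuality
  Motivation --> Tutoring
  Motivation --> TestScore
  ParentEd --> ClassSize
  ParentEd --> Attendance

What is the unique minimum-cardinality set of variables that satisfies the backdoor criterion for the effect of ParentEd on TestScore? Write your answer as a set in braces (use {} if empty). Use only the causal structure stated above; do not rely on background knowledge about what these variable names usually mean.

{Motivation}

Variables eligible for adjustment (non-descendants of ParentEd, excluding ParentEd and TestScore): {Motivation}.
Backdoor paths from ParentEd to TestScore:
  P1: ParentEd <- Motivation -> SchoolQuality -> TestScore
  P2: ParentEd <- Motivation -> TestScore
  P3: ParentEd <- Motivation -> Tutoring <- Attendance <- TestScore
The empty set is not sufficient: P1 (ParentEd <- Motivation -> SchoolQuality -> TestScore) has no collider blocking it and no conditioned non-collider, so it is open.
Try {Motivation}:
  P1: blocked at fork node Motivation ∈ conditioning set.
  P2: blocked at fork node Motivation ∈ conditioning set.
  P3: blocked at fork node Motivation ∈ conditioning set.
{Motivation} contains no descendant of ParentEd and blocks every backdoor path.
{Motivation} is the unique smallest valid adjustment set.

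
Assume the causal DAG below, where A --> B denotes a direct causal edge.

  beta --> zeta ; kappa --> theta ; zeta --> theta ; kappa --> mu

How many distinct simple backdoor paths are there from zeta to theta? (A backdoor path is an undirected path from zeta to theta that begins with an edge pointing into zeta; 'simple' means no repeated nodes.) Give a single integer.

0

A backdoor path from zeta to theta is any simple undirected path whose first edge points into zeta (i.e. leaves zeta via a parent).
Parents of zeta: {beta}.
No simple path from any parent of zeta reaches theta without revisiting zeta, so there are no backdoor paths.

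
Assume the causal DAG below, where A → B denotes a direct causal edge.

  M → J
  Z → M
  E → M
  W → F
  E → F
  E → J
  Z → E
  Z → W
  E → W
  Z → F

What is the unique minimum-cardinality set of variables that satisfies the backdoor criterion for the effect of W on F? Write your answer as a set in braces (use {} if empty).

{E, Z}

Variables eligible for adjustment (non-descendants of W, excluding W and F): {E, J, M, Z}.
Backdoor paths from W to F:
  P1: W <- Z -> E -> F
  P2: W <- Z -> F
  P3: W <- Z -> M <- E -> F
  P4: W <- Z -> M -> J <- E -> F
  P5: W <- E <- Z -> F
  P6: W <- E -> F
  P7: W <- E -> M <- Z -> F
  P8: W <- E -> J <- M <- Z -> F
The empty set is not sufficient: P1 (W <- Z -> E -> F) has no collider blocking it and no conditioned non-collider, so it is open.
Try {E, Z}:
  P1: blocked at fork node Z ∈ conditioning set.
  P2: blocked at fork node Z ∈ conditioning set.
  P3: blocked at fork node Z ∈ conditioning set.
  P4: blocked at fork node Z ∈ conditioning set.
  P5: blocked at chain node E ∈ conditioning set.
  P6: blocked at fork node E ∈ conditioning set.
  P7: blocked at fork node E ∈ conditioning set.
  P8: blocked at fork node E ∈ conditioning set.
{E, Z} contains no descendant of W and blocks every backdoor path.
Every element of {E, Z} is needed (dropping E leaves P6 open; dropping Z leaves P2 open), so no proper subset is valid.
Among all size-2 subsets of the eligible variables, only {E, Z} blocks every backdoor path, so it is the unique smallest valid adjustment set.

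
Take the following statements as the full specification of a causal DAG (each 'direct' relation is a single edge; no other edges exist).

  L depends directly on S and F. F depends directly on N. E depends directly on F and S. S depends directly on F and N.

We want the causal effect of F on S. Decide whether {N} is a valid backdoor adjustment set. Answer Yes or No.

Backdoor paths from F to S (paths whose first edge points into F):
  P1: F <- N -> S
Condition 1 (no descendant of F in the set): holds — descendants of F are {E, L, S}; none are in {N}.
Condition 2 (every backdoor path blocked by {N}):
  P1: blocked at fork node N ∈ conditioning set.
{N} satisfies the backdoor criterion.

Yes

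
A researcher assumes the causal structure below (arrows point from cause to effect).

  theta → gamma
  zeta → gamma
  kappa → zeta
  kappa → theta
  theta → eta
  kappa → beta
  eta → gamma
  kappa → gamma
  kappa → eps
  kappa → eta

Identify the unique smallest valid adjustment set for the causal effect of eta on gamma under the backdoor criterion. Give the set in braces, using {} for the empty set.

Variables eligible for adjustment (non-descendants of eta, excluding eta and gamma): {beta, eps, kappa, theta, zeta}.
Backdoor paths from eta to gamma:
  P1: eta <- kappa -> zeta -> gamma
  P2: eta <- kappa -> theta -> gamma
  P3: eta <- kappa -> gamma
  P4: eta <- theta <- kappa -> zeta -> gamma
  P5: eta <- theta <- kappa -> gamma
  P6: eta <- theta -> gamma
The empty set is not sufficient: P1 (eta <- kappa -> zeta -> gamma) has no collider blocking it and no conditioned non-collider, so it is open.
Try {kappa, theta}:
  P1: blocked at fork node kappa ∈ conditioning set.
  P2: blocked at fork node kappa ∈ conditioning set.
  P3: blocked at fork node kappa ∈ conditioning set.
  P4: blocked at chain node theta ∈ conditioning set.
  P5: blocked at chain node theta ∈ conditioning set.
  P6: blocked at fork node theta ∈ conditioning set.
{kappa, theta} contains no descendant of eta and blocks every backdoor path.
Every element of {kappa, theta} is needed (dropping kappa leaves P1 open; dropping theta leaves P6 open), so no proper subset is valid.
Among all size-2 subsets of the eligible variables, only {kappa, theta} blocks every backdoor path, so it is the unique smallest valid adjustment set.

{kappa, theta}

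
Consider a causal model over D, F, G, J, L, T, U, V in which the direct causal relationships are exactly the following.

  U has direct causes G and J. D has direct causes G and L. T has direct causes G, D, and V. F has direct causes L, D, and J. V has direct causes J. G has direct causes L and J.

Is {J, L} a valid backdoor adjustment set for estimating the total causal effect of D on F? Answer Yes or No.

Backdoor paths from D to F (paths whose first edge points into D):
  P1: D <- L -> G <- J -> F
  P2: D <- L -> G -> U <- J -> F
  P3: D <- L -> G -> T <- V <- J -> F
  P4: D <- L -> F
  P5: D <- G <- L -> F
  P6: D <- G <- J -> F
  P7: D <- G -> U <- J -> F
  P8: D <- G -> T <- V <- J -> F
Condition 1 (no descendant of D in the set): holds — descendants of D are {F, T}; none are in {J, L}.
Condition 2 (every backdoor path blocked by {J, L}):
  P1: blocked at fork node L ∈ conditioning set.
  P2: blocked at fork node L ∈ conditioning set.
  P3: blocked at fork node L ∈ conditioning set.
  P4: blocked at fork node L ∈ conditioning set.
  P5: blocked at fork node L ∈ conditioning set.
  P6: blocked at fork node J ∈ conditioning set.
  P7: blocked at collider U (neither it nor any descendant is in the conditioning set).
  P8: blocked at collider T (neither it nor any descendant is in the conditioning set).
{J, L} satisfies the backdoor criterion.

Yes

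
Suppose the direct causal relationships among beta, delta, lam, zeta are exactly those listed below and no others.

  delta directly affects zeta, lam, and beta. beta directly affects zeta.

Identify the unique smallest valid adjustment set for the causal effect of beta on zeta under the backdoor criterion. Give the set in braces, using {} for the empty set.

{delta}

Variables eligible for adjustment (non-descendants of beta, excluding beta and zeta): {delta, lam}.
Backdoor paths from beta to zeta:
  P1: beta <- delta -> zeta
The empty set is not sufficient: P1 (beta <- delta -> zeta) has no collider blocking it and no conditioned non-collider, so it is open.
Try {delta}:
  P1: blocked at fork node delta ∈ conditioning set.
{delta} contains no descendant of beta and blocks every backdoor path.
No other singleton works — e.g. {lam} leaves P1 open — so {delta} is the unique smallest valid adjustment set.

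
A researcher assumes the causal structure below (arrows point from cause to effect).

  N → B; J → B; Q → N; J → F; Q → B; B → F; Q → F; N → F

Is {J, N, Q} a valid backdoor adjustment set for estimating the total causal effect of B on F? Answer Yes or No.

Yes

Backdoor paths from B to F (paths whose first edge points into B):
  P1: B <- J -> F
  P2: B <- Q -> N -> F
  P3: B <- Q -> F
  P4: B <- N <- Q -> F
  P5: B <- N -> F
Condition 1 (no descendant of B in the set): holds — descendants of B are {F}; none are in {J, N, Q}.
Condition 2 (every backdoor path blocked by {J, N, Q}):
  P1: blocked at fork node J ∈ conditioning set.
  P2: blocked at fork node Q ∈ conditioning set.
  P3: blocked at fork node Q ∈ conditioning set.
  P4: blocked at chain node N ∈ conditioning set.
  P5: blocked at fork node N ∈ conditioning set.
{J, N, Q} satisfies the backdoor criterion.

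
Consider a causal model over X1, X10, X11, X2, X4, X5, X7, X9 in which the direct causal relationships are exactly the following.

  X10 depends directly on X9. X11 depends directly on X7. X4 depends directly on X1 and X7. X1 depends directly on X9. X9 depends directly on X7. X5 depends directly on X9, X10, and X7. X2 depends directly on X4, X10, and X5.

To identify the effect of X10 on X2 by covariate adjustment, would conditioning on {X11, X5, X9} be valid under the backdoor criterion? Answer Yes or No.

No

Backdoor paths from X10 to X2 (paths whose first edge points into X10):
  P1: X10 <- X9 <- X7 -> X5 -> X2
  P2: X10 <- X9 <- X7 -> X4 -> X2
  P3: X10 <- X9 -> X1 -> X4 <- X7 -> X5 -> X2
  P4: X10 <- X9 -> X1 -> X4 -> X2
  P5: X10 <- X9 -> X5 <- X7 -> X4 -> X2
  P6: X10 <- X9 -> X5 -> X2
Condition 1 (no descendant of X10 in the set): FAILS — X5 is a descendant of X10.
Condition 2 (every backdoor path blocked by {X11, X5, X9}):
  P1: blocked at chain node X9 ∈ conditioning set.
  P2: blocked at chain node X9 ∈ conditioning set.
  P3: blocked at fork node X9 ∈ conditioning set.
  P4: blocked at fork node X9 ∈ conditioning set.
  P5: blocked at fork node X9 ∈ conditioning set.
  P6: blocked at fork node X9 ∈ conditioning set.
{X11, X5, X9} does not satisfy the backdoor criterion.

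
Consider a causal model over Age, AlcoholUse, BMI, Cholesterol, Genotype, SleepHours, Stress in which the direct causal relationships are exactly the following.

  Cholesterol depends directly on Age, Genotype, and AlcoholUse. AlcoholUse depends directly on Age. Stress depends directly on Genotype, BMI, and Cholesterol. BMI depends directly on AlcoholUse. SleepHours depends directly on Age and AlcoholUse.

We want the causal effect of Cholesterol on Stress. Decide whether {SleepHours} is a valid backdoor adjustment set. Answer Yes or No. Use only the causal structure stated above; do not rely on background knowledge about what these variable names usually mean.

Backdoor paths from Cholesterol to Stress (paths whose first edge points into Cholesterol):
  P1: Cholesterol <- Age -> AlcoholUse -> BMI -> Stress
  P2: Cholesterol <- Age -> SleepHours <- AlcoholUse -> BMI -> Stress
  P3: Cholesterol <- Genotype -> Stress
  P4: Cholesterol <- AlcoholUse -> BMI -> Stress
Condition 1 (no descendant of Cholesterol in the set): holds — descendants of Cholesterol are {Stress}; none are in {SleepHours}.
Condition 2 (every backdoor path blocked by {SleepHours}):
  P1: open — no interior node is in the conditioning set.
  P2: open — collider(s) SleepHours are conditioned on (or have a conditioned descendant) and no non-collider on the path is in the set.
  P3: open — no interior node is in the conditioning set.
  P4: open — no interior node is in the conditioning set.
{SleepHours} does not satisfy the backdoor criterion.

No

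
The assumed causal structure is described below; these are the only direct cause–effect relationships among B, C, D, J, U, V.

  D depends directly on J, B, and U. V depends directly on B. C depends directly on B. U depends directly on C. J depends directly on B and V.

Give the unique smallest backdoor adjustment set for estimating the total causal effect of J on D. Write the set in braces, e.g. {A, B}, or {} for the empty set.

{B}

Variables eligible for adjustment (non-descendants of J, excluding J and D): {B, C, U, V}.
Backdoor paths from J to D:
  P1: J <- B -> C -> U -> D
  P2: J <- B -> D
  P3: J <- V <- B -> C -> U -> D
  P4: J <- V <- B -> D
The empty set is not sufficient: P1 (J <- B -> C -> U -> D) has no collider blocking it and no conditioned non-collider, so it is open.
Try {B}:
  P1: blocked at fork node B ∈ conditioning set.
  P2: blocked at fork node B ∈ conditioning set.
  P3: blocked at fork node B ∈ conditioning set.
  P4: blocked at fork node B ∈ conditioning set.
{B} contains no descendant of J and blocks every backdoor path.
No other singleton works — e.g. {C} leaves P2 open — so {B} is the unique smallest valid adjustment set.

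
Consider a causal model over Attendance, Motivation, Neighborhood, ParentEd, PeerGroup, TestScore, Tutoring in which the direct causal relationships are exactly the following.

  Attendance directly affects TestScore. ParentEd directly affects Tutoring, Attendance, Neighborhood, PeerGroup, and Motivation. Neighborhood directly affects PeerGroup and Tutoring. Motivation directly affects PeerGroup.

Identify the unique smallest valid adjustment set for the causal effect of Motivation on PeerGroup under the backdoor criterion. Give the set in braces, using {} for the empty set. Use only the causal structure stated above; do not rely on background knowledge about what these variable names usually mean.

Variables eligible for adjustment (non-descendants of Motivation, excluding Motivation and PeerGroup): {Attendance, Neighborhood, ParentEd, TestScore, Tutoring}.
Backdoor paths from Motivation to PeerGroup:
  P1: Motivation <- ParentEd -> Neighborhood -> PeerGroup
  P2: Motivation <- ParentEd -> Tutoring <- Neighborhood -> PeerGroup
  P3: Motivation <- ParentEd -> PeerGroup
The empty set is not sufficient: P1 (Motivation <- ParentEd -> Neighborhood -> PeerGroup) has no collider blocking it and no conditioned non-collider, so it is open.
Try {ParentEd}:
  P1: blocked at fork node ParentEd ∈ conditioning set.
  P2: blocked at fork node ParentEd ∈ conditioning set.
  P3: blocked at fork node ParentEd ∈ conditioning set.
{ParentEd} contains no descendant of Motivation and blocks every backdoor path.
No other singleton works — e.g. {Attendance} leaves P1 open — so {ParentEd} is the unique smallest valid adjustment set.

{ParentEd}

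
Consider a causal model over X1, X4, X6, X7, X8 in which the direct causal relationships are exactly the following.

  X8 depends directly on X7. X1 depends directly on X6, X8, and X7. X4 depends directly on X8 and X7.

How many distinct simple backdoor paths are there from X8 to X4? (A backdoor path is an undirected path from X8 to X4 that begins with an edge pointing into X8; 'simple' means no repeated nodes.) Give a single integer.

1

A backdoor path from X8 to X4 is any simple undirected path whose first edge points into X8 (i.e. leaves X8 via a parent).
Parents of X8: {X7}.
Enumerating:
  P1: X8 <- X7 -> X4
That exhausts the simple backdoor paths. Count: 1.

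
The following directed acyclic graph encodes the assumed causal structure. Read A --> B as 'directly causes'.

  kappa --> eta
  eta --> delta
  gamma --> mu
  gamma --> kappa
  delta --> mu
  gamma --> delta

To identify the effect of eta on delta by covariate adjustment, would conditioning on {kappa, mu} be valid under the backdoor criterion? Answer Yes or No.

Backdoor paths from eta to delta (paths whose first edge points into eta):
  P1: eta <- kappa <- gamma -> delta
  P2: eta <- kappa <- gamma -> mu <- delta
Condition 1 (no descendant of eta in the set): FAILS — mu is a descendant of eta.
Condition 2 (every backdoor path blocked by {kappa, mu}):
  P1: blocked at chain node kappa ∈ conditioning set.
  P2: blocked at chain node kappa ∈ conditioning set.
{kappa, mu} does not satisfy the backdoor criterion.

No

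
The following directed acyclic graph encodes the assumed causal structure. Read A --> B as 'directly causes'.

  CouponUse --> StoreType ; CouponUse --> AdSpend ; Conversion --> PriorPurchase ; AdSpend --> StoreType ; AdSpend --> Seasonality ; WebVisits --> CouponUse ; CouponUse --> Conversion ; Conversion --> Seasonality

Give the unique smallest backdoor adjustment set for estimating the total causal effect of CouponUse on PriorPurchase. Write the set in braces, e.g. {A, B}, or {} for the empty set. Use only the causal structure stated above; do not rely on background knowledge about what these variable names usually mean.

{}

Variables eligible for adjustment (non-descendants of CouponUse, excluding CouponUse and PriorPurchase): {WebVisits}.
Backdoor paths from CouponUse to PriorPurchase:
  (none)
With no backdoor paths the empty set already satisfies the criterion, and it is trivially minimal.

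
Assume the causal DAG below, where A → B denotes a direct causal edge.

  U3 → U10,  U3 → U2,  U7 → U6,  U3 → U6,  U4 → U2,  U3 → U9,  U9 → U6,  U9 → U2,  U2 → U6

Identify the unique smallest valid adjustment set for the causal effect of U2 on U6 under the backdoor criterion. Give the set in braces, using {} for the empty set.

Variables eligible for adjustment (non-descendants of U2, excluding U2 and U6): {U10, U3, U4, U7, U9}.
Backdoor paths from U2 to U6:
  P1: U2 <- U3 -> U9 -> U6
  P2: U2 <- U3 -> U6
  P3: U2 <- U9 <- U3 -> U6
  P4: U2 <- U9 -> U6
The empty set is not sufficient: P1 (U2 <- U3 -> U9 -> U6) has no collider blocking it and no conditioned non-collider, so it is open.
Try {U3, U9}:
  P1: blocked at fork node U3 ∈ conditioning set.
  P2: blocked at fork node U3 ∈ conditioning set.
  P3: blocked at chain node U9 ∈ conditioning set.
  P4: blocked at fork node U9 ∈ conditioning set.
{U3, U9} contains no descendant of U2 and blocks every backdoor path.
Every element of {U3, U9} is needed (dropping U3 leaves P2 open; dropping U9 leaves P4 open), so no proper subset is valid.
Among all size-2 subsets of the eligible variables, only {U3, U9} blocks every backdoor path, so it is the unique smallest valid adjustment set.

{U3, U9}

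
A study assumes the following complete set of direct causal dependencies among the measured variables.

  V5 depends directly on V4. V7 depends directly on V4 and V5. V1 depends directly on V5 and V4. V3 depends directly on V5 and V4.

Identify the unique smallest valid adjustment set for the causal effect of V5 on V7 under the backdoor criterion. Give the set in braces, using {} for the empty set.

{V4}

Variables eligible for adjustment (non-descendants of V5, excluding V5 and V7): {V4}.
Backdoor paths from V5 to V7:
  P1: V5 <- V4 -> V7
The empty set is not sufficient: P1 (V5 <- V4 -> V7) has no collider blocking it and no conditioned non-collider, so it is open.
Try {V4}:
  P1: blocked at fork node V4 ∈ conditioning set.
{V4} contains no descendant of V5 and blocks every backdoor path.
{V4} is the unique smallest valid adjustment set.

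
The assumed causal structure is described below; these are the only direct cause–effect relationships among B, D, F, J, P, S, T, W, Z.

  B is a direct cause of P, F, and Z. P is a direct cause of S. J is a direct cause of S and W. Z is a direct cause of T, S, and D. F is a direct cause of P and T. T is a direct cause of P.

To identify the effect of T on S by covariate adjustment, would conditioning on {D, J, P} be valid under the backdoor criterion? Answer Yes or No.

No

Backdoor paths from T to S (paths whose first edge points into T):
  P1: T <- F <- B -> Z -> S
  P2: T <- F <- B -> P -> S
  P3: T <- F -> P <- B -> Z -> S
  P4: T <- F -> P -> S
  P5: T <- Z <- B -> F -> P -> S
  P6: T <- Z <- B -> P -> S
  P7: T <- Z -> S
Condition 1 (no descendant of T in the set): FAILS — P is a descendant of T.
Condition 2 (every backdoor path blocked by {D, J, P}):
  P1: open — no interior node is in the conditioning set.
  P2: blocked at chain node P ∈ conditioning set.
  P3: open — collider(s) P are conditioned on (or have a conditioned descendant) and no non-collider on the path is in the set.
  P4: blocked at chain node P ∈ conditioning set.
  P5: blocked at chain node P ∈ conditioning set.
  P6: blocked at chain node P ∈ conditioning set.
  P7: open — no interior node is in the conditioning set.
{D, J, P} does not satisfy the backdoor criterion.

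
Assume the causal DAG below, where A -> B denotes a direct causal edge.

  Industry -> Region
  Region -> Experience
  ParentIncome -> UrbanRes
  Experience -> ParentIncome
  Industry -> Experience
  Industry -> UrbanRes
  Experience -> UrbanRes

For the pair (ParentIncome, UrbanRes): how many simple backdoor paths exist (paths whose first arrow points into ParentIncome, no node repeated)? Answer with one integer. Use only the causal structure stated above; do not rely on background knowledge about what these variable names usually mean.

A backdoor path from ParentIncome to UrbanRes is any simple undirected path whose first edge points into ParentIncome (i.e. leaves ParentIncome via a parent).
Parents of ParentIncome: {Experience}.
Enumerating:
  P1: ParentIncome <- Experience <- Industry -> UrbanRes
  P2: ParentIncome <- Experience <- Region <- Industry -> UrbanRes
  P3: ParentIncome <- Experience -> UrbanRes
That exhausts the simple backdoor paths. Count: 3.

3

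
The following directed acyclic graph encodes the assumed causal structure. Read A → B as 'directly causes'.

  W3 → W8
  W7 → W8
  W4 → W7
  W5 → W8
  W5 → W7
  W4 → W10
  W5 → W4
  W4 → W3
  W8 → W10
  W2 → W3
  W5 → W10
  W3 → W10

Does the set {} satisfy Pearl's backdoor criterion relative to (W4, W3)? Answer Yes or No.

Backdoor paths from W4 to W3 (paths whose first edge points into W4):
  P1: W4 <- W5 -> W7 -> W8 <- W3
  P2: W4 <- W5 -> W7 -> W8 -> W10 <- W3
  P3: W4 <- W5 -> W8 <- W3
  P4: W4 <- W5 -> W8 -> W10 <- W3
  P5: W4 <- W5 -> W10 <- W3
  P6: W4 <- W5 -> W10 <- W8 <- W3
Condition 1 (no descendant of W4 in the set): holds — descendants of W4 are {W10, W3, W7, W8}; none are in {}.
Condition 2 (every backdoor path blocked by {}):
  P1: blocked at collider W8 (neither it nor any descendant is in the conditioning set).
  P2: blocked at collider W10 (neither it nor any descendant is in the conditioning set).
  P3: blocked at collider W8 (neither it nor any descendant is in the conditioning set).
  P4: blocked at collider W10 (neither it nor any descendant is in the conditioning set).
  P5: blocked at collider W10 (neither it nor any descendant is in the conditioning set).
  P6: blocked at collider W10 (neither it nor any descendant is in the conditioning set).
{} satisfies the backdoor criterion.

Yes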